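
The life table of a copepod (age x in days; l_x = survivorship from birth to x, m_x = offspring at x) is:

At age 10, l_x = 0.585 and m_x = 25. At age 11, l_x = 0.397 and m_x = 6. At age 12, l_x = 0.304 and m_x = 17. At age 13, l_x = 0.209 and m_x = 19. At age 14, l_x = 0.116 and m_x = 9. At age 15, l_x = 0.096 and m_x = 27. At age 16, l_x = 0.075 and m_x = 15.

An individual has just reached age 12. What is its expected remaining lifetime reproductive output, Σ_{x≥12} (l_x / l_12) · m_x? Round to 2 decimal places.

45.72

l_12 = 0.304. Conditional survival from age 12 to x is l_x / l_12.
  x=12: (0.304/0.304) × 17 = 17.0000
  x=13: (0.209/0.304) × 19 = 13.0625
  x=14: (0.116/0.304) × 9 = 3.4342
  x=15: (0.096/0.304) × 27 = 8.5263
  x=16: (0.075/0.304) × 15 = 3.7007
Sum = 17.0000 + 13.0625 + 3.4342 + 8.5263 + 3.7007 = 45.7237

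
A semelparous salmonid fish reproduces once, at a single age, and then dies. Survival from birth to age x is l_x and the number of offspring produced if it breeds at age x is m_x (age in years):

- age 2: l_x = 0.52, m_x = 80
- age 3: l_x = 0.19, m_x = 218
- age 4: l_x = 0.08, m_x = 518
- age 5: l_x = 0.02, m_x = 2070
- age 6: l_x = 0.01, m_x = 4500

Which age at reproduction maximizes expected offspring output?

6

Expected offspring if breeding at age x = l_x × m_x:
  age 2: 0.52 × 80 = 41.600
  age 3: 0.19 × 218 = 41.420
  age 4: 0.08 × 518 = 41.440
  age 5: 0.02 × 2070 = 41.400
  age 6: 0.01 × 4500 = 45.000
Maximum at age 6 (45.000).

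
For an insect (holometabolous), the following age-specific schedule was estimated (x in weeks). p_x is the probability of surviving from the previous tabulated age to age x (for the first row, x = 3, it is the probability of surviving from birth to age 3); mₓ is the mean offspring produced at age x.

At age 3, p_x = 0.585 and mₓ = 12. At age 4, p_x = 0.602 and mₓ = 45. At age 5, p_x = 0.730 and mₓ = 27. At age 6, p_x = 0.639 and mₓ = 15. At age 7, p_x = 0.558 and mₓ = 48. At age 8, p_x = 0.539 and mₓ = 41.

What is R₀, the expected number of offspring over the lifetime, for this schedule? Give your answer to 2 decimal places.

Survivorship from birth: l_x = p_3·p_4·…·p_x.
  l_3 = 0.58500
  l_4 = 0.35217
  l_5 = 0.25708
  l_6 = 0.16428
  l_7 = 0.09167
  l_8 = 0.04941
R₀ = Σ l_x mₓ:
  age 3: 0.58500 × 12 = 7.0200
  age 4: 0.35217 × 45 = 15.8476
  age 5: 0.25708 × 27 = 6.9412
  age 6: 0.16428 × 15 = 2.4642
  age 7: 0.09167 × 48 = 4.4002
  age 8: 0.04941 × 41 = 2.0258
R₀ = 7.0200 + 15.8476 + 6.9412 + 2.4642 + 4.4002 + 2.0258 = 38.6990

38.70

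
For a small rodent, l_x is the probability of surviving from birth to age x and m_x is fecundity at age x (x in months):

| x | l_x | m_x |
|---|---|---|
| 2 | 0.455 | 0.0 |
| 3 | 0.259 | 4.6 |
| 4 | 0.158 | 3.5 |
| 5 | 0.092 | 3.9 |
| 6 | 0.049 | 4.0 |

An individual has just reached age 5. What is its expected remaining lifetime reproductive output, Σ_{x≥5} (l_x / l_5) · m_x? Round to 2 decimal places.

l_5 = 0.092. Conditional survival from age 5 to x is l_x / l_5.
  x=5: (0.092/0.092) × 3.9 = 3.9000
  x=6: (0.049/0.092) × 4.0 = 2.1304
Sum = 3.9000 + 2.1304 = 6.0304

6.03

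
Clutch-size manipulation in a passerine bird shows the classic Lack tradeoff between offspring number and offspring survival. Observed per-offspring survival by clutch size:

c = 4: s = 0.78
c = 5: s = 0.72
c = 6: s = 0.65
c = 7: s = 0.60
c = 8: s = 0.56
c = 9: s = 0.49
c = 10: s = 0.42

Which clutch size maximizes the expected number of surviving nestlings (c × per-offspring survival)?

Expected surviving nestlings = c × s(c):
  c=4: 4 × 0.78 = 3.120
  c=5: 5 × 0.72 = 3.600
  c=6: 6 × 0.65 = 3.900
  c=7: 7 × 0.60 = 4.200
  c=8: 8 × 0.56 = 4.480
  c=9: 9 × 0.49 = 4.410
  c=10: 10 × 0.42 = 4.200
Maximum at c = 8 (4.480 surviving nestlings).

8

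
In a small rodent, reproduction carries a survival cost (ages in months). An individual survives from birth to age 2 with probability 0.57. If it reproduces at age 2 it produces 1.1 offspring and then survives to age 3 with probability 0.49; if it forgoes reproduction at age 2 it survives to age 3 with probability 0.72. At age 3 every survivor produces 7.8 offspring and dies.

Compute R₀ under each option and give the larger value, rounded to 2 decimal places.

3.20

breed at age 2: R₀ = 0.57 × (1.1 + 0.49 × 7.8) = 0.57 × 4.9220 = 2.8055
delay to age 3: R₀ = 0.57 × (0.72 × 7.8) = 0.57 × 5.6160 = 3.2011
Higher: delay to age 3 (3.2011).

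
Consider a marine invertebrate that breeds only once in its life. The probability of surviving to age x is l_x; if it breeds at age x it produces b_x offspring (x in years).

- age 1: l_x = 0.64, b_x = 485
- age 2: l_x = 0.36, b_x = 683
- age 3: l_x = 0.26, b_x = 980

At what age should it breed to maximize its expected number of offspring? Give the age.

Expected offspring if breeding at age x = l_x × b_x:
  age 1: 0.64 × 485 = 310.400
  age 2: 0.36 × 683 = 245.880
  age 3: 0.26 × 980 = 254.800
Maximum at age 1 (310.400).

1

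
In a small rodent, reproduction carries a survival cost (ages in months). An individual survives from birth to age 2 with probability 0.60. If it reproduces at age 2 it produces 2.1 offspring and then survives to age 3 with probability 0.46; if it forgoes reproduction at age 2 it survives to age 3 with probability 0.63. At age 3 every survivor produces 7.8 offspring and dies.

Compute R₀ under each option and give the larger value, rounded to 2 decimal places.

3.41

breed at age 2: R₀ = 0.60 × (2.1 + 0.46 × 7.8) = 0.60 × 5.6880 = 3.4128
delay to age 3: R₀ = 0.60 × (0.63 × 7.8) = 0.60 × 4.9140 = 2.9484
Higher: breed at age 2 (3.4128).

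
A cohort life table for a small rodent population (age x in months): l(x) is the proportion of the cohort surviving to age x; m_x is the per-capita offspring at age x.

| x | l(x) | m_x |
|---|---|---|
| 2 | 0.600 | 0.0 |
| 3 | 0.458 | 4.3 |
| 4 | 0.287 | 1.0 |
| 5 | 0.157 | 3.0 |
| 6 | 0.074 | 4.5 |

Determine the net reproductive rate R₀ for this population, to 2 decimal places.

R₀ = Σ l(x) m_x:
  age 2: 0.600 × 0.0 = 0.0000
  age 3: 0.458 × 4.3 = 1.9694
  age 4: 0.287 × 1.0 = 0.2870
  age 5: 0.157 × 3.0 = 0.4710
  age 6: 0.074 × 4.5 = 0.3330
R₀ = 0.0000 + 1.9694 + 0.2870 + 0.4710 + 0.3330 = 3.0604

3.06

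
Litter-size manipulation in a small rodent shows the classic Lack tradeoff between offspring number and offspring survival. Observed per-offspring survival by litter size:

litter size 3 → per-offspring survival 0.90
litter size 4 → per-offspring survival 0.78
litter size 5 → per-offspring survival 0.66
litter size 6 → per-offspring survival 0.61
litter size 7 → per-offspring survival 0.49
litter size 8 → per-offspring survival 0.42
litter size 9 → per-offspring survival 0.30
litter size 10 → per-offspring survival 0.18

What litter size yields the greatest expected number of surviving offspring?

Expected surviving offspring = c × s(c):
  c=3: 3 × 0.90 = 2.700
  c=4: 4 × 0.78 = 3.120
  c=5: 5 × 0.66 = 3.300
  c=6: 6 × 0.61 = 3.660
  c=7: 7 × 0.49 = 3.430
  c=8: 8 × 0.42 = 3.360
  c=9: 9 × 0.30 = 2.700
  c=10: 10 × 0.18 = 1.800
Maximum at c = 6 (3.660 surviving offspring).

6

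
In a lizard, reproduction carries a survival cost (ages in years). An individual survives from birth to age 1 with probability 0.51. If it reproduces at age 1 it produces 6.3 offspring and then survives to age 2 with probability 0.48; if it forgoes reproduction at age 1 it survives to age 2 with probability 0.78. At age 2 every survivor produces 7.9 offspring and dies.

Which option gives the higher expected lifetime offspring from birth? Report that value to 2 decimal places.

5.15

breed at age 1: R₀ = 0.51 × (6.3 + 0.48 × 7.9) = 0.51 × 10.0920 = 5.1469
delay to age 2: R₀ = 0.51 × (0.78 × 7.9) = 0.51 × 6.1620 = 3.1426
Higher: breed at age 1 (5.1469).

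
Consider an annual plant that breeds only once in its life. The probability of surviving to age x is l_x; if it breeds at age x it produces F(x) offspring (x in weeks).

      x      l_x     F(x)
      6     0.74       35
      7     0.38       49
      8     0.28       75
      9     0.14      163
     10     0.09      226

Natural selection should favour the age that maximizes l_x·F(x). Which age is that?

6

Expected offspring if breeding at age x = l_x × F(x):
  age 6: 0.74 × 35 = 25.900
  age 7: 0.38 × 49 = 18.620
  age 8: 0.28 × 75 = 21.000
  age 9: 0.14 × 163 = 22.820
  age 10: 0.09 × 226 = 20.340
Maximum at age 6 (25.900).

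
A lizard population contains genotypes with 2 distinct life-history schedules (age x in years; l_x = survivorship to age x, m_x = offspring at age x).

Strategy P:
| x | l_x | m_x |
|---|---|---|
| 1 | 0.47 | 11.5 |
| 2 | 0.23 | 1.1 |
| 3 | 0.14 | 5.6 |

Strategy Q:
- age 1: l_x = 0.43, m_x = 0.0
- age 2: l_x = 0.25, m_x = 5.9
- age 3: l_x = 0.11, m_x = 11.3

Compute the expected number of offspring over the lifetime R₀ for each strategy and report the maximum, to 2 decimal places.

6.44

Strategy P: R₀ = 0.47×11.5 + 0.23×1.1 + 0.14×5.6 = 6.4420
Strategy Q: R₀ = 0.43×0.0 + 0.25×5.9 + 0.11×11.3 = 2.7180
Highest R₀: strategy P with 6.4420.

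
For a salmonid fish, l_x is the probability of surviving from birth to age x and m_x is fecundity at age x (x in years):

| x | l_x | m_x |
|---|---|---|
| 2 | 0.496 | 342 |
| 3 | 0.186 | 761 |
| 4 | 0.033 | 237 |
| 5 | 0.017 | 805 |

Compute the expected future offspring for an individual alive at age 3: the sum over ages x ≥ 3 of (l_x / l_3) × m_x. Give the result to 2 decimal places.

l_3 = 0.186. Conditional survival from age 3 to x is l_x / l_3.
  x=3: (0.186/0.186) × 761 = 761.0000
  x=4: (0.033/0.186) × 237 = 42.0484
  x=5: (0.017/0.186) × 805 = 73.5753
Sum = 761.0000 + 42.0484 + 73.5753 = 876.6237

876.62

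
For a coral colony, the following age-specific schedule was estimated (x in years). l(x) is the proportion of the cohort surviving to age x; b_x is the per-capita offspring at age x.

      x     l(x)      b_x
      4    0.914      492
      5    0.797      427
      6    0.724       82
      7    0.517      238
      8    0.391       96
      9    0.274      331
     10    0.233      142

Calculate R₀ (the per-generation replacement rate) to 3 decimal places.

1133.737

R₀ = Σ l(x) b_x:
  age 4: 0.914 × 492 = 449.6880
  age 5: 0.797 × 427 = 340.3190
  age 6: 0.724 × 82 = 59.3680
  age 7: 0.517 × 238 = 123.0460
  age 8: 0.391 × 96 = 37.5360
  age 9: 0.274 × 331 = 90.6940
  age 10: 0.233 × 142 = 33.0860
R₀ = 449.6880 + 340.3190 + 59.3680 + 123.0460 + 37.5360 + 90.6940 + 33.0860 = 1133.7370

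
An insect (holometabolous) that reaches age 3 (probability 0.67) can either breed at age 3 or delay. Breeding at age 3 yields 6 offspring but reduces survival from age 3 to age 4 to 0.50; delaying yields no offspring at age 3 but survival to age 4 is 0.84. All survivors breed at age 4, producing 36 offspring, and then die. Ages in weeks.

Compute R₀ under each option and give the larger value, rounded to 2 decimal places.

20.26

breed at age 3: R₀ = 0.67 × (6 + 0.50 × 36) = 0.67 × 24.0000 = 16.0800
delay to age 4: R₀ = 0.67 × (0.84 × 36) = 0.67 × 30.2400 = 20.2608
Higher: delay to age 4 (20.2608).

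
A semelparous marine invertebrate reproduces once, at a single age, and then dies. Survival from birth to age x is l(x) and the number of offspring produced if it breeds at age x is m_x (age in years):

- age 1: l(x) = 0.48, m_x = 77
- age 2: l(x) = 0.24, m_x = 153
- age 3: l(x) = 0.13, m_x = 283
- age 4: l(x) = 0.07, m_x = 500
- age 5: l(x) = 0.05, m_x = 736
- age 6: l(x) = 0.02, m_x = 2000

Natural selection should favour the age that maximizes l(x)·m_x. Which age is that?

6

Expected offspring if breeding at age x = l(x) × m_x:
  age 1: 0.48 × 77 = 36.960
  age 2: 0.24 × 153 = 36.720
  age 3: 0.13 × 283 = 36.790
  age 4: 0.07 × 500 = 35.000
  age 5: 0.05 × 736 = 36.800
  age 6: 0.02 × 2000 = 40.000
Maximum at age 6 (40.000).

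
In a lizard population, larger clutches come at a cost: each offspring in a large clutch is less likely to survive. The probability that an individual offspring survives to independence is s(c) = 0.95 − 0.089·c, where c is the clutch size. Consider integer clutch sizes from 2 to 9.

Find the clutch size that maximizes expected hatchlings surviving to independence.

Expected hatchlings surviving to independence = c × s(c):
  c=2: 2 × 0.772 = 1.544
  c=3: 3 × 0.683 = 2.049
  c=4: 4 × 0.594 = 2.376
  c=5: 5 × 0.505 = 2.525
  c=6: 6 × 0.416 = 2.496
  c=7: 7 × 0.327 = 2.289
  c=8: 8 × 0.238 = 1.904
  c=9: 9 × 0.149 = 1.341
Maximum at c = 5 (2.525 hatchlings surviving to independence).

5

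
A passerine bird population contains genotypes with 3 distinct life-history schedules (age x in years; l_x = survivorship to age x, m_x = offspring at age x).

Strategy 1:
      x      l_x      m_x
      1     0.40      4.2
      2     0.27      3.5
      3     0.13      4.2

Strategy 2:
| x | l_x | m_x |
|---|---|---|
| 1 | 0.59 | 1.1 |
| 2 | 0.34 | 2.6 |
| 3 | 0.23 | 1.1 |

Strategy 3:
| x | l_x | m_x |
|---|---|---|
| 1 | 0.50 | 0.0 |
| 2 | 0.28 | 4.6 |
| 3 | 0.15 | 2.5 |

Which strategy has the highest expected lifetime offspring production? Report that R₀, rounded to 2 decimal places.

3.17

Strategy 1: R₀ = 0.40×4.2 + 0.27×3.5 + 0.13×4.2 = 3.1710
Strategy 2: R₀ = 0.59×1.1 + 0.34×2.6 + 0.23×1.1 = 1.7860
Strategy 3: R₀ = 0.50×0.0 + 0.28×4.6 + 0.15×2.5 = 1.6630
Highest R₀: strategy 1 with 3.1710.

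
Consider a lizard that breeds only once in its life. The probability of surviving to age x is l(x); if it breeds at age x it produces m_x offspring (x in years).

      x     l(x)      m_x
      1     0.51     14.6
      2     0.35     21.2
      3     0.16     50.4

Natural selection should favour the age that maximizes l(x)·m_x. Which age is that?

3

Expected offspring if breeding at age x = l(x) × m_x:
  age 1: 0.51 × 14.6 = 7.446
  age 2: 0.35 × 21.2 = 7.420
  age 3: 0.16 × 50.4 = 8.064
Maximum at age 3 (8.064).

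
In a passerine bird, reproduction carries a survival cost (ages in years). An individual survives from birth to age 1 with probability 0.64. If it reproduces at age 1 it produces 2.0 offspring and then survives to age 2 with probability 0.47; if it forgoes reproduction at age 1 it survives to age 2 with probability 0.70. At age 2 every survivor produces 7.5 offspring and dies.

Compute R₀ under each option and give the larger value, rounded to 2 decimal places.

3.54

breed at age 1: R₀ = 0.64 × (2.0 + 0.47 × 7.5) = 0.64 × 5.5250 = 3.5360
delay to age 2: R₀ = 0.64 × (0.70 × 7.5) = 0.64 × 5.2500 = 3.3600
Higher: breed at age 1 (3.5360).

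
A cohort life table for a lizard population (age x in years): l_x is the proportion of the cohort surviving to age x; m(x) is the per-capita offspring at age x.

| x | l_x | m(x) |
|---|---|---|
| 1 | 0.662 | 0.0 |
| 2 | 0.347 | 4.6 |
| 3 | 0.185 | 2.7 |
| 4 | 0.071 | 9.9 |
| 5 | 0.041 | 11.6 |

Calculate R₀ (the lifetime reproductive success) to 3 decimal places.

R₀ = Σ l_x m(x):
  age 1: 0.662 × 0.0 = 0.0000
  age 2: 0.347 × 4.6 = 1.5962
  age 3: 0.185 × 2.7 = 0.4995
  age 4: 0.071 × 9.9 = 0.7029
  age 5: 0.041 × 11.6 = 0.4756
R₀ = 0.0000 + 1.5962 + 0.4995 + 0.7029 + 0.4756 = 3.2742

3.274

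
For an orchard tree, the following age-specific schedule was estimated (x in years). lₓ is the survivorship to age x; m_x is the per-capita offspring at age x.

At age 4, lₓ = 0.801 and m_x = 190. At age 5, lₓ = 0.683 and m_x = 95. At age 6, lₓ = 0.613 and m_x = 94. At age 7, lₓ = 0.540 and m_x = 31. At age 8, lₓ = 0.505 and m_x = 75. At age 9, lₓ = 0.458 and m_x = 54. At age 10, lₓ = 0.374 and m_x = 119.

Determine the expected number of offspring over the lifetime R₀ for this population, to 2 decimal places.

R₀ = Σ lₓ m_x:
  age 4: 0.801 × 190 = 152.1900
  age 5: 0.683 × 95 = 64.8850
  age 6: 0.613 × 94 = 57.6220
  age 7: 0.540 × 31 = 16.7400
  age 8: 0.505 × 75 = 37.8750
  age 9: 0.458 × 54 = 24.7320
  age 10: 0.374 × 119 = 44.5060
R₀ = 152.1900 + 64.8850 + 57.6220 + 16.7400 + 37.8750 + 24.7320 + 44.5060 = 398.5500

398.55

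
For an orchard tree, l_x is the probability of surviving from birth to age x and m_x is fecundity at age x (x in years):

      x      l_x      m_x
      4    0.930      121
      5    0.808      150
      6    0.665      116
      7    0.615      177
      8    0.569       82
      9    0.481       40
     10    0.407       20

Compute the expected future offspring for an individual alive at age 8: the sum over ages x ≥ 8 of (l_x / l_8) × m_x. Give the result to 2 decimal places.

130.12

l_8 = 0.569. Conditional survival from age 8 to x is l_x / l_8.
  x=8: (0.569/0.569) × 82 = 82.0000
  x=9: (0.481/0.569) × 40 = 33.8137
  x=10: (0.407/0.569) × 20 = 14.3058
Sum = 82.0000 + 33.8137 + 14.3058 = 130.1195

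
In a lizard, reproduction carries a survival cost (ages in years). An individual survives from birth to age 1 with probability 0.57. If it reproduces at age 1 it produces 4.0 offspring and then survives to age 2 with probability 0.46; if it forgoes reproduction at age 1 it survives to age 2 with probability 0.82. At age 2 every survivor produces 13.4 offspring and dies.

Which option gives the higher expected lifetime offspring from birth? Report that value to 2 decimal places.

breed at age 1: R₀ = 0.57 × (4.0 + 0.46 × 13.4) = 0.57 × 10.1640 = 5.7935
delay to age 2: R₀ = 0.57 × (0.82 × 13.4) = 0.57 × 10.9880 = 6.2632
Higher: delay to age 2 (6.2632).

6.26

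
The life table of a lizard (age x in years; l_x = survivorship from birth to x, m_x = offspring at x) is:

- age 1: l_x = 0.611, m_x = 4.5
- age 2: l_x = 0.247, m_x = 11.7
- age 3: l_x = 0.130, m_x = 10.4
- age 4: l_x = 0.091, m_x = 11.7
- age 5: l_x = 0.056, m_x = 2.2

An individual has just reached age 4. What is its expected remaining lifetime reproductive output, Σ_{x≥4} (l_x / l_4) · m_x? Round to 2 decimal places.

13.05

l_4 = 0.091. Conditional survival from age 4 to x is l_x / l_4.
  x=4: (0.091/0.091) × 11.7 = 11.7000
  x=5: (0.056/0.091) × 2.2 = 1.3538
Sum = 11.7000 + 1.3538 = 13.0538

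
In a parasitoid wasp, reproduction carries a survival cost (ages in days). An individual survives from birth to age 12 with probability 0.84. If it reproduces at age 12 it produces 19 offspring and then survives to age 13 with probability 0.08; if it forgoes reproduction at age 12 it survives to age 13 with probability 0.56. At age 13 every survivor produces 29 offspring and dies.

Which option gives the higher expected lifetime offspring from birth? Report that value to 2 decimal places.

breed at age 12: R₀ = 0.84 × (19 + 0.08 × 29) = 0.84 × 21.3200 = 17.9088
delay to age 13: R₀ = 0.84 × (0.56 × 29) = 0.84 × 16.2400 = 13.6416
Higher: breed at age 12 (17.9088).

17.91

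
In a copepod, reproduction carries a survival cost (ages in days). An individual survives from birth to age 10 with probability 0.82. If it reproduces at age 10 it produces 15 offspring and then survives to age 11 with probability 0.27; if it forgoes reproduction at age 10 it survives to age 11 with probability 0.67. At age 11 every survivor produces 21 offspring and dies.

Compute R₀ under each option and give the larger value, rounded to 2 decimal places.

16.95

breed at age 10: R₀ = 0.82 × (15 + 0.27 × 21) = 0.82 × 20.6700 = 16.9494
delay to age 11: R₀ = 0.82 × (0.67 × 21) = 0.82 × 14.0700 = 11.5374
Higher: breed at age 10 (16.9494).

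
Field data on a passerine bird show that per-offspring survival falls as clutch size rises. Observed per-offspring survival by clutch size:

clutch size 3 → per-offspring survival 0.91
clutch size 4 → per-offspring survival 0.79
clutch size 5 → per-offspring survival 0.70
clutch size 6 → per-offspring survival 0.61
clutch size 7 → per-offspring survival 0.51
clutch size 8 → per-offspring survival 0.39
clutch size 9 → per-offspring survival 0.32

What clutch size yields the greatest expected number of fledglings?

6

Expected fledglings = c × s(c):
  c=3: 3 × 0.91 = 2.730
  c=4: 4 × 0.79 = 3.160
  c=5: 5 × 0.70 = 3.500
  c=6: 6 × 0.61 = 3.660
  c=7: 7 × 0.51 = 3.570
  c=8: 8 × 0.39 = 3.120
  c=9: 9 × 0.32 = 2.880
Maximum at c = 6 (3.660 fledglings).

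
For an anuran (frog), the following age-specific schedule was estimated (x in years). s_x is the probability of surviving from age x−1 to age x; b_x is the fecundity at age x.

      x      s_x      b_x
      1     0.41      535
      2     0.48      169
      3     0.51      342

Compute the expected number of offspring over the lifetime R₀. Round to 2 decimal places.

286.94

Survivorship from birth: l_x = s_1·s_2·…·s_x.
  l_1 = 0.41000
  l_2 = 0.19680
  l_3 = 0.10037
R₀ = Σ l_x b_x:
  age 1: 0.41000 × 535 = 219.3500
  age 2: 0.19680 × 169 = 33.2592
  age 3: 0.10037 × 342 = 34.3265
R₀ = 219.3500 + 33.2592 + 34.3265 = 286.9357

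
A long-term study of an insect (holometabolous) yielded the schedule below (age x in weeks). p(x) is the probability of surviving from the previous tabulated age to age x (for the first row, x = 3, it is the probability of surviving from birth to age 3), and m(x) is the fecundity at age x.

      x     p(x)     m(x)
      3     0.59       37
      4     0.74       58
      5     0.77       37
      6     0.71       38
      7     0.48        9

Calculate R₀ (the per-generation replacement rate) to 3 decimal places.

69.693

Survivorship from birth: l_x = p_3·p_4·…·p_x.
  l_3 = 0.59000
  l_4 = 0.43660
  l_5 = 0.33618
  l_6 = 0.23869
  l_7 = 0.11457
R₀ = Σ l_x m(x):
  age 3: 0.59000 × 37 = 21.8300
  age 4: 0.43660 × 58 = 25.3228
  age 5: 0.33618 × 37 = 12.4387
  age 6: 0.23869 × 38 = 9.0702
  age 7: 0.11457 × 9 = 1.0311
R₀ = 21.8300 + 25.3228 + 12.4387 + 9.0702 + 1.0311 = 69.6928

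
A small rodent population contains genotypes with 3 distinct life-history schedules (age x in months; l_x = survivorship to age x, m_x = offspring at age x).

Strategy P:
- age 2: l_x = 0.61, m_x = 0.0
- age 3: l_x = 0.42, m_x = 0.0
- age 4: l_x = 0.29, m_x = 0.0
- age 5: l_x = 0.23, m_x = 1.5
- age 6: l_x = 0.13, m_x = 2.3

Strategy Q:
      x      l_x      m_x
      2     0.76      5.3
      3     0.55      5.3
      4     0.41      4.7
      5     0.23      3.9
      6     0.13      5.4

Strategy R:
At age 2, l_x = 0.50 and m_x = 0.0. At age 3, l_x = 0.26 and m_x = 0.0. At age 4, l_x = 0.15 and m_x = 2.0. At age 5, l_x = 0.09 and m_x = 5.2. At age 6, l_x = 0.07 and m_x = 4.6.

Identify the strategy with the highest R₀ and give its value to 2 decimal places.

10.47

Strategy P: R₀ = 0.61×0.0 + 0.42×0.0 + 0.29×0.0 + 0.23×1.5 + 0.13×2.3 = 0.6440
Strategy Q: R₀ = 0.76×5.3 + 0.55×5.3 + 0.41×4.7 + 0.23×3.9 + 0.13×5.4 = 10.4690
Strategy R: R₀ = 0.50×0.0 + 0.26×0.0 + 0.15×2.0 + 0.09×5.2 + 0.07×4.6 = 1.0900
Highest R₀: strategy Q with 10.4690.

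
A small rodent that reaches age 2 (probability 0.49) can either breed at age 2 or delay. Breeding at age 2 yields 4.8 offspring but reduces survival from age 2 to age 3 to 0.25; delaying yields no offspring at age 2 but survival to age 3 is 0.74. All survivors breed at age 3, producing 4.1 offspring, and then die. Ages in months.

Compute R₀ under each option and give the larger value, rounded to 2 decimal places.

2.85

breed at age 2: R₀ = 0.49 × (4.8 + 0.25 × 4.1) = 0.49 × 5.8250 = 2.8542
delay to age 3: R₀ = 0.49 × (0.74 × 4.1) = 0.49 × 3.0340 = 1.4867
Higher: breed at age 2 (2.8542).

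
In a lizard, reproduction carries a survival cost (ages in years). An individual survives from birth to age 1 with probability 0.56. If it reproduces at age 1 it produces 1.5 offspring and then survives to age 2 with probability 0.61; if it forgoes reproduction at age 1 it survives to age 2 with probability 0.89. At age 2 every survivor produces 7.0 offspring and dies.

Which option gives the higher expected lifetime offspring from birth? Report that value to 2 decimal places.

3.49

breed at age 1: R₀ = 0.56 × (1.5 + 0.61 × 7.0) = 0.56 × 5.7700 = 3.2312
delay to age 2: R₀ = 0.56 × (0.89 × 7.0) = 0.56 × 6.2300 = 3.4888
Higher: delay to age 2 (3.4888).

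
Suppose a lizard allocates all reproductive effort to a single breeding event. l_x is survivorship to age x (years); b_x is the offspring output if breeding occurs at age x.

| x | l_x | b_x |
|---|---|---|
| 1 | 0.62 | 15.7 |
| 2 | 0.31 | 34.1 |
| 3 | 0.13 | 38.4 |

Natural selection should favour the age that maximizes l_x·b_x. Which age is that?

Expected offspring if breeding at age x = l_x × b_x:
  age 1: 0.62 × 15.7 = 9.734
  age 2: 0.31 × 34.1 = 10.571
  age 3: 0.13 × 38.4 = 4.992
Maximum at age 2 (10.571).

2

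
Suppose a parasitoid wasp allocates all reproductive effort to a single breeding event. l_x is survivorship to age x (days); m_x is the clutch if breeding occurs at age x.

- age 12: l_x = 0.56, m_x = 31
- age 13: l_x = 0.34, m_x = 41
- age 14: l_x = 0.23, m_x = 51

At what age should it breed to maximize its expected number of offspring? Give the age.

Expected offspring if breeding at age x = l_x × m_x:
  age 12: 0.56 × 31 = 17.360
  age 13: 0.34 × 41 = 13.940
  age 14: 0.23 × 51 = 11.730
Maximum at age 12 (17.360).

12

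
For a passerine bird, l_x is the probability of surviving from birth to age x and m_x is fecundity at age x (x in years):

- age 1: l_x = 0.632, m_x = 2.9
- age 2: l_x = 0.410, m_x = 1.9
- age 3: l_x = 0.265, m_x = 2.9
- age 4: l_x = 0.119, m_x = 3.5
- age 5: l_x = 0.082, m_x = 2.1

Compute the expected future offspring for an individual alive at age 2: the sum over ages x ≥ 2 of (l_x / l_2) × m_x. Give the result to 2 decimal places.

5.21

l_2 = 0.410. Conditional survival from age 2 to x is l_x / l_2.
  x=2: (0.410/0.410) × 1.9 = 1.9000
  x=3: (0.265/0.410) × 2.9 = 1.8744
  x=4: (0.119/0.410) × 3.5 = 1.0159
  x=5: (0.082/0.410) × 2.1 = 0.4200
Sum = 1.9000 + 1.8744 + 1.0159 + 0.4200 = 5.2102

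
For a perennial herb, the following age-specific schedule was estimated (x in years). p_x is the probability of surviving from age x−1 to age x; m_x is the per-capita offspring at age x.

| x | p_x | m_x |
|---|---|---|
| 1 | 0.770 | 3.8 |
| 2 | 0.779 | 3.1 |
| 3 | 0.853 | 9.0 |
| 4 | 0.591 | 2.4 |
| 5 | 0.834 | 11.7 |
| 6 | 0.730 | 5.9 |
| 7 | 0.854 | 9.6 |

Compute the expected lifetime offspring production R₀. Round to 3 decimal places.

Survivorship from birth: l_x = p_1·p_2·…·p_x.
  l_1 = 0.77000
  l_2 = 0.59983
  l_3 = 0.51165
  l_4 = 0.30239
  l_5 = 0.25219
  l_6 = 0.18410
  l_7 = 0.15722
R₀ = Σ l_x m_x:
  age 1: 0.77000 × 3.8 = 2.9260
  age 2: 0.59983 × 3.1 = 1.8595
  age 3: 0.51165 × 9.0 = 4.6049
  age 4: 0.30239 × 2.4 = 0.7257
  age 5: 0.25219 × 11.7 = 2.9506
  age 6: 0.18410 × 5.9 = 1.0862
  age 7: 0.15722 × 9.6 = 1.5093
R₀ = 2.9260 + 1.8595 + 4.6049 + 0.7257 + 2.9506 + 1.0862 + 1.5093 = 15.6622

15.662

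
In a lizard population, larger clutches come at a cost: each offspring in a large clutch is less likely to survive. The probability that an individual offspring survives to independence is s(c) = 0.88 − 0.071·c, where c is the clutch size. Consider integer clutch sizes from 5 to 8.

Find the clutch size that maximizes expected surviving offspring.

Expected surviving offspring = c × s(c):
  c=5: 5 × 0.525 = 2.625
  c=6: 6 × 0.454 = 2.724
  c=7: 7 × 0.383 = 2.681
  c=8: 8 × 0.312 = 2.496
Maximum at c = 6 (2.724 surviving offspring).

6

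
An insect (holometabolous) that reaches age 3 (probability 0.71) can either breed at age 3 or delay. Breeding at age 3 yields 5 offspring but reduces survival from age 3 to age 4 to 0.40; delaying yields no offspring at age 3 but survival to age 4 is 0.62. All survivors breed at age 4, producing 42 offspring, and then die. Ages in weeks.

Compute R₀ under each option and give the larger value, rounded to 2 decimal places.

18.49

breed at age 3: R₀ = 0.71 × (5 + 0.40 × 42) = 0.71 × 21.8000 = 15.4780
delay to age 4: R₀ = 0.71 × (0.62 × 42) = 0.71 × 26.0400 = 18.4884
Higher: delay to age 4 (18.4884).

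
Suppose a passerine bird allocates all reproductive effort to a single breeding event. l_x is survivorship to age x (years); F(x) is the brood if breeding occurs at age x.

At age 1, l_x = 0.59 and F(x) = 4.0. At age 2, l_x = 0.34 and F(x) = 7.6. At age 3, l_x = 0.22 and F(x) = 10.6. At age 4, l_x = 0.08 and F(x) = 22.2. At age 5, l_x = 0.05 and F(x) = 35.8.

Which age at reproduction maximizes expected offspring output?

Expected offspring if breeding at age x = l_x × F(x):
  age 1: 0.59 × 4.0 = 2.360
  age 2: 0.34 × 7.6 = 2.584
  age 3: 0.22 × 10.6 = 2.332
  age 4: 0.08 × 22.2 = 1.776
  age 5: 0.05 × 35.8 = 1.790
Maximum at age 2 (2.584).

2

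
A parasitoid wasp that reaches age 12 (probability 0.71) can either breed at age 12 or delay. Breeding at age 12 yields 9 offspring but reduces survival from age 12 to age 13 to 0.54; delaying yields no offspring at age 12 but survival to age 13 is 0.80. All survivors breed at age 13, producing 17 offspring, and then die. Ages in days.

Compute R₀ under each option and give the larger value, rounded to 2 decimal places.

breed at age 12: R₀ = 0.71 × (9 + 0.54 × 17) = 0.71 × 18.1800 = 12.9078
delay to age 13: R₀ = 0.71 × (0.80 × 17) = 0.71 × 13.6000 = 9.6560
Higher: breed at age 12 (12.9078).

12.91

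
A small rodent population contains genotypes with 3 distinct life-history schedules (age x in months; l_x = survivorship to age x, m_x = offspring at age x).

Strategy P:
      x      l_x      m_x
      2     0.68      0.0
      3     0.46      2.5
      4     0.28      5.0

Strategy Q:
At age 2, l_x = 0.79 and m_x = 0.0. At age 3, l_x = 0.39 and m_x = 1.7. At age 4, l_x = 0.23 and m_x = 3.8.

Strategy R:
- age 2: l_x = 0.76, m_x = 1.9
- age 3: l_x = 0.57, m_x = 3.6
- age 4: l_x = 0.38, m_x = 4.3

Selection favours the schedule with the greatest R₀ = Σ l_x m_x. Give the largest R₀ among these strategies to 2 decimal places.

Strategy P: R₀ = 0.68×0.0 + 0.46×2.5 + 0.28×5.0 = 2.5500
Strategy Q: R₀ = 0.79×0.0 + 0.39×1.7 + 0.23×3.8 = 1.5370
Strategy R: R₀ = 0.76×1.9 + 0.57×3.6 + 0.38×4.3 = 5.1300
Highest R₀: strategy R with 5.1300.

5.13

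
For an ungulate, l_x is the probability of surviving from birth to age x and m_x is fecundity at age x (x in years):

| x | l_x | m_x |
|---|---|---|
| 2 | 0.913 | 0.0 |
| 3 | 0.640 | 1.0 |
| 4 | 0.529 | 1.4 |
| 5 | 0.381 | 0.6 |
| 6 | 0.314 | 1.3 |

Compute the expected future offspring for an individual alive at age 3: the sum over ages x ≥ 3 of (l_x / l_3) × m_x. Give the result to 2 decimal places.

l_3 = 0.640. Conditional survival from age 3 to x is l_x / l_3.
  x=3: (0.640/0.640) × 1.0 = 1.0000
  x=4: (0.529/0.640) × 1.4 = 1.1572
  x=5: (0.381/0.640) × 0.6 = 0.3572
  x=6: (0.314/0.640) × 1.3 = 0.6378
Sum = 1.0000 + 1.1572 + 0.3572 + 0.6378 = 3.1522

3.15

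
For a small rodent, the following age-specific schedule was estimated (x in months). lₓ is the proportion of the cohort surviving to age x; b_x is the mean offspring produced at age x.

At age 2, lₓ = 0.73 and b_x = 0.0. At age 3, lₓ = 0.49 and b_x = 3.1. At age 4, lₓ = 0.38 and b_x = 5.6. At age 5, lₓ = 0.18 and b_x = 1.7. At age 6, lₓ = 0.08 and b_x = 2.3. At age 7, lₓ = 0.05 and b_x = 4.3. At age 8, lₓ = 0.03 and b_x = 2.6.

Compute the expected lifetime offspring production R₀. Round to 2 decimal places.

4.43

R₀ = Σ lₓ b_x:
  age 2: 0.73 × 0.0 = 0.0000
  age 3: 0.49 × 3.1 = 1.5190
  age 4: 0.38 × 5.6 = 2.1280
  age 5: 0.18 × 1.7 = 0.3060
  age 6: 0.08 × 2.3 = 0.1840
  age 7: 0.05 × 4.3 = 0.2150
  age 8: 0.03 × 2.6 = 0.0780
R₀ = 0.0000 + 1.5190 + 2.1280 + 0.3060 + 0.1840 + 0.2150 + 0.0780 = 4.4300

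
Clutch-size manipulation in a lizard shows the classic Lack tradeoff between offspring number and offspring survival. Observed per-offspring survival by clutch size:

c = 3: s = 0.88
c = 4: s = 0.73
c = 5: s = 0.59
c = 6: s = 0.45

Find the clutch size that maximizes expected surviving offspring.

Expected surviving offspring = c × s(c):
  c=3: 3 × 0.88 = 2.640
  c=4: 4 × 0.73 = 2.920
  c=5: 5 × 0.59 = 2.950
  c=6: 6 × 0.45 = 2.700
Maximum at c = 5 (2.950 surviving offspring).

5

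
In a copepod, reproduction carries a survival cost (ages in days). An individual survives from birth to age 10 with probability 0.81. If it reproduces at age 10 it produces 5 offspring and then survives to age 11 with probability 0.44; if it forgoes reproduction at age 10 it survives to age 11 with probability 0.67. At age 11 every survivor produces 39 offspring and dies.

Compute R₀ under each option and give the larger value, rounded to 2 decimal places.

breed at age 10: R₀ = 0.81 × (5 + 0.44 × 39) = 0.81 × 22.1600 = 17.9496
delay to age 11: R₀ = 0.81 × (0.67 × 39) = 0.81 × 26.1300 = 21.1653
Higher: delay to age 11 (21.1653).

21.17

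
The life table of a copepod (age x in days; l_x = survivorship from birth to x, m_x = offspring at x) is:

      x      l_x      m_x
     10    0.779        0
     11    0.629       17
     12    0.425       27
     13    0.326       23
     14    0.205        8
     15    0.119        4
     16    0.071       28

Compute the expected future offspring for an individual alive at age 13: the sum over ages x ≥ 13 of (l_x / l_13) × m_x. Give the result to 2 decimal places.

35.59

l_13 = 0.326. Conditional survival from age 13 to x is l_x / l_13.
  x=13: (0.326/0.326) × 23 = 23.0000
  x=14: (0.205/0.326) × 8 = 5.0307
  x=15: (0.119/0.326) × 4 = 1.4601
  x=16: (0.071/0.326) × 28 = 6.0982
Sum = 23.0000 + 5.0307 + 1.4601 + 6.0982 = 35.5890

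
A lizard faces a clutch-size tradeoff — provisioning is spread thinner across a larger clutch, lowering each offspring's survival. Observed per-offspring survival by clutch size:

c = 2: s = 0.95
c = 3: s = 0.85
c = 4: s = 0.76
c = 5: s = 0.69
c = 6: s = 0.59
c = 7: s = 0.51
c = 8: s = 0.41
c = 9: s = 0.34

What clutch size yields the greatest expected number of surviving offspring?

7

Expected surviving offspring = c × s(c):
  c=2: 2 × 0.95 = 1.900
  c=3: 3 × 0.85 = 2.550
  c=4: 4 × 0.76 = 3.040
  c=5: 5 × 0.69 = 3.450
  c=6: 6 × 0.59 = 3.540
  c=7: 7 × 0.51 = 3.570
  c=8: 8 × 0.41 = 3.280
  c=9: 9 × 0.34 = 3.060
Maximum at c = 7 (3.570 surviving offspring).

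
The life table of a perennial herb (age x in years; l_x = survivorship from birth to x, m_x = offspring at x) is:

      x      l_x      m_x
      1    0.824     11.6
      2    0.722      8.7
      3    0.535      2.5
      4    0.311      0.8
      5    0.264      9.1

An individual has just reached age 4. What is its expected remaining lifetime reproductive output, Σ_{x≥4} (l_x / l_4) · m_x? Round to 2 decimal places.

8.52

l_4 = 0.311. Conditional survival from age 4 to x is l_x / l_4.
  x=4: (0.311/0.311) × 0.8 = 0.8000
  x=5: (0.264/0.311) × 9.1 = 7.7248
Sum = 0.8000 + 7.7248 = 8.5248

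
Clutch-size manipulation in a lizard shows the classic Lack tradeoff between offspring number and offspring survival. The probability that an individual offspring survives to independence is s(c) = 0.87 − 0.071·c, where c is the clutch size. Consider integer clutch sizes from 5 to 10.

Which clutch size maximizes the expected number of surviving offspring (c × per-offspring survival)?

6

Expected surviving offspring = c × s(c):
  c=5: 5 × 0.515 = 2.575
  c=6: 6 × 0.444 = 2.664
  c=7: 7 × 0.373 = 2.611
  c=8: 8 × 0.302 = 2.416
  c=9: 9 × 0.231 = 2.079
  c=10: 10 × 0.160 = 1.600
Maximum at c = 6 (2.664 surviving offspring).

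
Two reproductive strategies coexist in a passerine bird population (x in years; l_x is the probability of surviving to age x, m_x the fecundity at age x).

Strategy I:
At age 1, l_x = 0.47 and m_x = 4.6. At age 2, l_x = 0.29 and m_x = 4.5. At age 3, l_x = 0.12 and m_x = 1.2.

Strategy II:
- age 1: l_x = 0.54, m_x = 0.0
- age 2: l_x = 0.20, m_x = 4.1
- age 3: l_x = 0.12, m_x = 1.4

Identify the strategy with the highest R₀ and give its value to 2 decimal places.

Strategy I: R₀ = 0.47×4.6 + 0.29×4.5 + 0.12×1.2 = 3.6110
Strategy II: R₀ = 0.54×0.0 + 0.20×4.1 + 0.12×1.4 = 0.9880
Highest R₀: strategy I with 3.6110.

3.61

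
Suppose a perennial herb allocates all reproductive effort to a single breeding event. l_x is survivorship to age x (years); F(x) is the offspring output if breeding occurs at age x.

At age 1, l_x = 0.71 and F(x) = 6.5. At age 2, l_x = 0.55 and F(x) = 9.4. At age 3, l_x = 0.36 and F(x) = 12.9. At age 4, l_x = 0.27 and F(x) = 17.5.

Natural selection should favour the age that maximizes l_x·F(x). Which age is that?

2

Expected offspring if breeding at age x = l_x × F(x):
  age 1: 0.71 × 6.5 = 4.615
  age 2: 0.55 × 9.4 = 5.170
  age 3: 0.36 × 12.9 = 4.644
  age 4: 0.27 × 17.5 = 4.725
Maximum at age 2 (5.170).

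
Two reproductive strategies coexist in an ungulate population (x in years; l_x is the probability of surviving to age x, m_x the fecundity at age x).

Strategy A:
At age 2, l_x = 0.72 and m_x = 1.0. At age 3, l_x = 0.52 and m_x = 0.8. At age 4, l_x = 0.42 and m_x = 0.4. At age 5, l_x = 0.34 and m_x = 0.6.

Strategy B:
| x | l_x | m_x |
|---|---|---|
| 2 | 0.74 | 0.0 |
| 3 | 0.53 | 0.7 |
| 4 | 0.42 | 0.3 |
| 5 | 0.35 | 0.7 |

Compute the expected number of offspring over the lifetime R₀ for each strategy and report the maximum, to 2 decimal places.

1.51

Strategy A: R₀ = 0.72×1.0 + 0.52×0.8 + 0.42×0.4 + 0.34×0.6 = 1.5080
Strategy B: R₀ = 0.74×0.0 + 0.53×0.7 + 0.42×0.3 + 0.35×0.7 = 0.7420
Highest R₀: strategy A with 1.5080.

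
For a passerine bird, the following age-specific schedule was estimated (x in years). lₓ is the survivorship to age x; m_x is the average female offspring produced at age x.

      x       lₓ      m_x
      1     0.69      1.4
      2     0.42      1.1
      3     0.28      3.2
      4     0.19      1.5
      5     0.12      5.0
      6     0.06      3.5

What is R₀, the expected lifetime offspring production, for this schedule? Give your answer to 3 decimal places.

R₀ = Σ lₓ m_x:
  age 1: 0.69 × 1.4 = 0.9660
  age 2: 0.42 × 1.1 = 0.4620
  age 3: 0.28 × 3.2 = 0.8960
  age 4: 0.19 × 1.5 = 0.2850
  age 5: 0.12 × 5.0 = 0.6000
  age 6: 0.06 × 3.5 = 0.2100
R₀ = 0.9660 + 0.4620 + 0.8960 + 0.2850 + 0.6000 + 0.2100 = 3.4190

3.419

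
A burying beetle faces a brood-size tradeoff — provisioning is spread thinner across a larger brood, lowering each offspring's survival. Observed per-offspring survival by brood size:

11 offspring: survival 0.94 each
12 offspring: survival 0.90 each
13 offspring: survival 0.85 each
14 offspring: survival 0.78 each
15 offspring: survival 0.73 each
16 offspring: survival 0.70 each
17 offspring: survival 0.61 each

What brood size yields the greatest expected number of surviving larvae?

16

Expected surviving larvae = c × s(c):
  c=11: 11 × 0.94 = 10.340
  c=12: 12 × 0.90 = 10.800
  c=13: 13 × 0.85 = 11.050
  c=14: 14 × 0.78 = 10.920
  c=15: 15 × 0.73 = 10.950
  c=16: 16 × 0.70 = 11.200
  c=17: 17 × 0.61 = 10.370
Maximum at c = 16 (11.200 surviving larvae).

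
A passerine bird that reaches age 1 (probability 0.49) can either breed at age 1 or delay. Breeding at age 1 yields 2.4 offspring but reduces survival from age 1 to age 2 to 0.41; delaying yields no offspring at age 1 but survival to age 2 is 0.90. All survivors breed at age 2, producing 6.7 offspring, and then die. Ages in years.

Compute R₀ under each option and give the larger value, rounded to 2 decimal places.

breed at age 1: R₀ = 0.49 × (2.4 + 0.41 × 6.7) = 0.49 × 5.1470 = 2.5220
delay to age 2: R₀ = 0.49 × (0.90 × 6.7) = 0.49 × 6.0300 = 2.9547
Higher: delay to age 2 (2.9547).

2.95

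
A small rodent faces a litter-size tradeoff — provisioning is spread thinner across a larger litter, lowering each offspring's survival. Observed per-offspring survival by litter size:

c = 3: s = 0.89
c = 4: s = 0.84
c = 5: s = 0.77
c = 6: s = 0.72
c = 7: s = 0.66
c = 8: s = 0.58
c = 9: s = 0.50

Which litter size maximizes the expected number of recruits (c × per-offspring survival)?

Expected recruits = c × s(c):
  c=3: 3 × 0.89 = 2.670
  c=4: 4 × 0.84 = 3.360
  c=5: 5 × 0.77 = 3.850
  c=6: 6 × 0.72 = 4.320
  c=7: 7 × 0.66 = 4.620
  c=8: 8 × 0.58 = 4.640
  c=9: 9 × 0.50 = 4.500
Maximum at c = 8 (4.640 recruits).

8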